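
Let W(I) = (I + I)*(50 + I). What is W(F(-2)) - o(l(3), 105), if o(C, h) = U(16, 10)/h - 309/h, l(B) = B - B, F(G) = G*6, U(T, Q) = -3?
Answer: -31816/35 ≈ -909.03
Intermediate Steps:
F(G) = 6*G
W(I) = 2*I*(50 + I) (W(I) = (2*I)*(50 + I) = 2*I*(50 + I))
l(B) = 0
o(C, h) = -312/h (o(C, h) = -3/h - 309/h = -312/h)
W(F(-2)) - o(l(3), 105) = 2*(6*(-2))*(50 + 6*(-2)) - (-312)/105 = 2*(-12)*(50 - 12) - (-312)/105 = 2*(-12)*38 - 1*(-104/35) = -912 + 104/35 = -31816/35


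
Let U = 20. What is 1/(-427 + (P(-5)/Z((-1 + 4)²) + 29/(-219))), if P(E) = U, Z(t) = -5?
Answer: -219/94418 ≈ -0.0023195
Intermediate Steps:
P(E) = 20
1/(-427 + (P(-5)/Z((-1 + 4)²) + 29/(-219))) = 1/(-427 + (20/(-5) + 29/(-219))) = 1/(-427 + (20*(-⅕) + 29*(-1/219))) = 1/(-427 + (-4 - 29/219)) = 1/(-427 - 905/219) = 1/(-94418/219) = -219/94418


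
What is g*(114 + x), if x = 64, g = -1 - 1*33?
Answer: -6052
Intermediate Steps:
g = -34 (g = -1 - 33 = -34)
g*(114 + x) = -34*(114 + 64) = -34*178 = -6052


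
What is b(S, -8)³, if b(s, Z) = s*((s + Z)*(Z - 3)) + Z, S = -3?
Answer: -51064811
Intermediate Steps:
b(s, Z) = Z + s*(-3 + Z)*(Z + s) (b(s, Z) = s*((Z + s)*(-3 + Z)) + Z = s*((-3 + Z)*(Z + s)) + Z = s*(-3 + Z)*(Z + s) + Z = Z + s*(-3 + Z)*(Z + s))
b(S, -8)³ = (-8 - 3*(-3)² - 8*(-3)² - 3*(-8)² - 3*(-8)*(-3))³ = (-8 - 3*9 - 8*9 - 3*64 - 72)³ = (-8 - 27 - 72 - 192 - 72)³ = (-371)³ = -51064811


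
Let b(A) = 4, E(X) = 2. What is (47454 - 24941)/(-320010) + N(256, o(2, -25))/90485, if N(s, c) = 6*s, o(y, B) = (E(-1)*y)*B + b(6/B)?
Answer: -309110689/5791220970 ≈ -0.053376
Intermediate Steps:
o(y, B) = 4 + 2*B*y (o(y, B) = (2*y)*B + 4 = 2*B*y + 4 = 4 + 2*B*y)
(47454 - 24941)/(-320010) + N(256, o(2, -25))/90485 = (47454 - 24941)/(-320010) + (6*256)/90485 = 22513*(-1/320010) + 1536*(1/90485) = -22513/320010 + 1536/90485 = -309110689/5791220970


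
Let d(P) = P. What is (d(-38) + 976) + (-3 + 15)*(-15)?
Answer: 758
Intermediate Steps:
(d(-38) + 976) + (-3 + 15)*(-15) = (-38 + 976) + (-3 + 15)*(-15) = 938 + 12*(-15) = 938 - 180 = 758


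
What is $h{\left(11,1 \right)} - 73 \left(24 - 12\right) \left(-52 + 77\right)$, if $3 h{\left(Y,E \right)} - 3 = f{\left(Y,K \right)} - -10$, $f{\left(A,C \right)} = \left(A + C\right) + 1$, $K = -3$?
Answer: $- \frac{65678}{3} \approx -21893.0$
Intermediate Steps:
$f{\left(A,C \right)} = 1 + A + C$
$h{\left(Y,E \right)} = \frac{11}{3} + \frac{Y}{3}$ ($h{\left(Y,E \right)} = 1 + \frac{\left(1 + Y - 3\right) - -10}{3} = 1 + \frac{\left(-2 + Y\right) + 10}{3} = 1 + \frac{8 + Y}{3} = 1 + \left(\frac{8}{3} + \frac{Y}{3}\right) = \frac{11}{3} + \frac{Y}{3}$)
$h{\left(11,1 \right)} - 73 \left(24 - 12\right) \left(-52 + 77\right) = \left(\frac{11}{3} + \frac{1}{3} \cdot 11\right) - 73 \left(24 - 12\right) \left(-52 + 77\right) = \left(\frac{11}{3} + \frac{11}{3}\right) - 73 \cdot 12 \cdot 25 = \frac{22}{3} - 21900 = - \frac{65678}{3}$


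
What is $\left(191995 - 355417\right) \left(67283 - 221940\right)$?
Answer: $25274356254$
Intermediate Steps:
$\left(191995 - 355417\right) \left(67283 - 221940\right) = \left(-163422\right) \left(-154657\right) = 25274356254$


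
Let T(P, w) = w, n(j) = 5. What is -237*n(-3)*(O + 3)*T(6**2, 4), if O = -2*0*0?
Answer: -14220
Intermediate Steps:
O = 0 (O = 0*0 = 0)
-237*n(-3)*(O + 3)*T(6**2, 4) = -237*5*(0 + 3)*4 = -237*5*3*4 = -3555*4 = -237*60 = -14220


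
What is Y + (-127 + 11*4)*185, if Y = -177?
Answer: -15532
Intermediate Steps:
Y + (-127 + 11*4)*185 = -177 + (-127 + 11*4)*185 = -177 + (-127 + 44)*185 = -177 - 83*185 = -177 - 15355 = -15532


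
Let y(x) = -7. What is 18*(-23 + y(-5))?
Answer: -540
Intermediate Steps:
18*(-23 + y(-5)) = 18*(-23 - 7) = 18*(-30) = -540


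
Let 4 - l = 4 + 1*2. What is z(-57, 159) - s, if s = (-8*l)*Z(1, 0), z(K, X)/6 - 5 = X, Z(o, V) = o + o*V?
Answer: 968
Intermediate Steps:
l = -2 (l = 4 - (4 + 1*2) = 4 - (4 + 2) = 4 - 1*6 = 4 - 6 = -2)
Z(o, V) = o + V*o
z(K, X) = 30 + 6*X
s = 16 (s = (-8*(-2))*(1*(1 + 0)) = 16*(1*1) = 16*1 = 16)
z(-57, 159) - s = (30 + 6*159) - 1*16 = (30 + 954) - 16 = 984 - 16 = 968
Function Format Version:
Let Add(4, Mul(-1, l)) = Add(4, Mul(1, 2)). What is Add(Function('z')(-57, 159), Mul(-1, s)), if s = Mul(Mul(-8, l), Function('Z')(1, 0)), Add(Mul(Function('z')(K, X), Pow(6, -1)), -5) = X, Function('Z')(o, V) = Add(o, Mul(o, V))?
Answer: 968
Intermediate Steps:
l = -2 (l = Add(4, Mul(-1, Add(4, Mul(1, 2)))) = Add(4, Mul(-1, Add(4, 2))) = Add(4, Mul(-1, 6)) = Add(4, -6) = -2)
Function('Z')(o, V) = Add(o, Mul(V, o))
Function('z')(K, X) = Add(30, Mul(6, X))
s = 16 (s = Mul(Mul(-8, -2), Mul(1, Add(1, 0))) = Mul(16, Mul(1, 1)) = Mul(16, 1) = 16)
Add(Function('z')(-57, 159), Mul(-1, s)) = Add(Add(30, Mul(6, 159)), Mul(-1, 16)) = Add(Add(30, 954), -16) = Add(984, -16) = 968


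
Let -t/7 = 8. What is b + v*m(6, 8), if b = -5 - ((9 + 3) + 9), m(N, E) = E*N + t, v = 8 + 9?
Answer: -162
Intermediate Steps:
t = -56 (t = -7*8 = -56)
v = 17
m(N, E) = -56 + E*N (m(N, E) = E*N - 56 = -56 + E*N)
b = -26 (b = -5 - (12 + 9) = -5 - 1*21 = -5 - 21 = -26)
b + v*m(6, 8) = -26 + 17*(-56 + 8*6) = -26 + 17*(-56 + 48) = -26 + 17*(-8) = -26 - 136 = -162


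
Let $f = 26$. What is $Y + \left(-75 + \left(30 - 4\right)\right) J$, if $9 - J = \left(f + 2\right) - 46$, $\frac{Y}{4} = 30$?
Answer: $-1203$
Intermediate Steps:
$Y = 120$ ($Y = 4 \cdot 30 = 120$)
$J = 27$ ($J = 9 - \left(\left(26 + 2\right) - 46\right) = 9 - \left(28 - 46\right) = 9 - -18 = 9 + 18 = 27$)
$Y + \left(-75 + \left(30 - 4\right)\right) J = 120 + \left(-75 + \left(30 - 4\right)\right) 27 = 120 + \left(-75 + 26\right) 27 = 120 - 1323 = -1203$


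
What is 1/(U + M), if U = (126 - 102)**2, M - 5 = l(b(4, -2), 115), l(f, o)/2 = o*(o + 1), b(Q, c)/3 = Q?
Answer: 1/27261 ≈ 3.6682e-5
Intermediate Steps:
b(Q, c) = 3*Q
l(f, o) = 2*o*(1 + o) (l(f, o) = 2*(o*(o + 1)) = 2*(o*(1 + o)) = 2*o*(1 + o))
M = 26685 (M = 5 + 2*115*(1 + 115) = 5 + 2*115*116 = 5 + 26680 = 26685)
U = 576 (U = 24**2 = 576)
1/(U + M) = 1/(576 + 26685) = 1/27261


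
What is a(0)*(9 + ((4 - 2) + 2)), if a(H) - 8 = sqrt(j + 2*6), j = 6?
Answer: 104 + 39*sqrt(2) ≈ 159.15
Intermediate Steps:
a(H) = 8 + 3*sqrt(2) (a(H) = 8 + sqrt(6 + 2*6) = 8 + sqrt(6 + 12) = 8 + sqrt(18) = 8 + 3*sqrt(2))
a(0)*(9 + ((4 - 2) + 2)) = (8 + 3*sqrt(2))*(9 + ((4 - 2) + 2)) = (8 + 3*sqrt(2))*(9 + (2 + 2)) = (8 + 3*sqrt(2))*(9 + 4) = (8 + 3*sqrt(2))*13 = 104 + 39*sqrt(2)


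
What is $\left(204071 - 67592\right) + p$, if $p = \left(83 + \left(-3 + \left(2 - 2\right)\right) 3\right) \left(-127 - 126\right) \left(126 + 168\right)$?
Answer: $-5367789$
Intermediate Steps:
$p = -5504268$ ($p = \left(83 + \left(-3 + 0\right) 3\right) \left(-253\right) 294 = \left(83 - 9\right) \left(-253\right) 294 = 74 \left(-253\right) 294 = \left(-18722\right) 294 = -5504268$)
$\left(204071 - 67592\right) + p = \left(204071 - 67592\right) - 5504268 = 136479 - 5504268 = -5367789$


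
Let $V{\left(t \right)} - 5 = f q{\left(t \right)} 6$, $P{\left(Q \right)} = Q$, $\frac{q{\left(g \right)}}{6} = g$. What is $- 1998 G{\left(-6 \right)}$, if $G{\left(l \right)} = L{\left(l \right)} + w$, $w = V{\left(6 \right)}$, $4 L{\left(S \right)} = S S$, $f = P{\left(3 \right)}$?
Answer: $-1322676$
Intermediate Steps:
$q{\left(g \right)} = 6 g$
$f = 3$
$L{\left(S \right)} = \frac{S^{2}}{4}$ ($L{\left(S \right)} = \frac{S S}{4} = \frac{S^{2}}{4}$)
$V{\left(t \right)} = 5 + 108 t$ ($V{\left(t \right)} = 5 + 3 \cdot 6 t 6 = 5 + 18 t 6 = 5 + 108 t$)
$w = 653$ ($w = 5 + 108 \cdot 6 = 5 + 648 = 653$)
$G{\left(l \right)} = 653 + \frac{l^{2}}{4}$ ($G{\left(l \right)} = \frac{l^{2}}{4} + 653 = 653 + \frac{l^{2}}{4}$)
$- 1998 G{\left(-6 \right)} = - 1998 \left(653 + \frac{\left(-6\right)^{2}}{4}\right) = - 1998 \left(653 + \frac{1}{4} \cdot 36\right) = - 1998 \left(653 + 9\right) = \left(-1998\right) 662 = -1322676$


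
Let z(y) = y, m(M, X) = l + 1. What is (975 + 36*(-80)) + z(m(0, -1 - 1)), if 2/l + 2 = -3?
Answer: -9522/5 ≈ -1904.4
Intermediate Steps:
l = -2/5 (l = 2/(-2 - 3) = 2/(-5) = 2*(-1/5) = -2/5 ≈ -0.40000)
m(M, X) = 3/5 (m(M, X) = -2/5 + 1 = 3/5)
(975 + 36*(-80)) + z(m(0, -1 - 1)) = (975 + 36*(-80)) + 3/5 = (975 - 2880) + 3/5 = -1905 + 3/5 = -9522/5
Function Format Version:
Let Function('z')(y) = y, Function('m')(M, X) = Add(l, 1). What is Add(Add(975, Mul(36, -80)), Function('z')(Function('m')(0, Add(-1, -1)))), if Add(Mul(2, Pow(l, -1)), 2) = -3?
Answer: Rational(-9522, 5) ≈ -1904.4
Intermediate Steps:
l = Rational(-2, 5) (l = Mul(2, Pow(Add(-2, -3), -1)) = Mul(2, Pow(-5, -1)) = Mul(2, Rational(-1, 5)) = Rational(-2, 5) ≈ -0.40000)
Function('m')(M, X) = Rational(3, 5) (Function('m')(M, X) = Add(Rational(-2, 5), 1) = Rational(3, 5))
Add(Add(975, Mul(36, -80)), Function('z')(Function('m')(0, Add(-1, -1)))) = Add(Add(975, Mul(36, -80)), Rational(3, 5)) = Add(Add(975, -2880), Rational(3, 5)) = Add(-1905, Rational(3, 5)) = Rational(-9522, 5)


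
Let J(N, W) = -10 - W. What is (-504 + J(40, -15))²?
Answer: 249001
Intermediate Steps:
(-504 + J(40, -15))² = (-504 + (-10 - 1*(-15)))² = (-504 + (-10 + 15))² = (-504 + 5)² = (-499)² = 249001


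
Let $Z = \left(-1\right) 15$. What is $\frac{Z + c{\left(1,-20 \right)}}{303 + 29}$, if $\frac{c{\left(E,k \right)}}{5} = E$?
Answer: $- \frac{5}{166} \approx -0.03012$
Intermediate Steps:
$Z = -15$
$c{\left(E,k \right)} = 5 E$
$\frac{Z + c{\left(1,-20 \right)}}{303 + 29} = \frac{-15 + 5 \cdot 1}{303 + 29} = \frac{-15 + 5}{332} = \left(-10\right) \frac{1}{332} = - \frac{5}{166}$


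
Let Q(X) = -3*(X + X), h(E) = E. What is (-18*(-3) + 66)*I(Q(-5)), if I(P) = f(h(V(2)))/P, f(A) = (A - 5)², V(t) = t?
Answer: 36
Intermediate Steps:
f(A) = (-5 + A)²
Q(X) = -6*X
I(P) = 9/P (I(P) = (-5 + 2)²/P = (-3)²/P = 9/P)
(-18*(-3) + 66)*I(Q(-5)) = (-18*(-3) + 66)*(9/((-6*(-5)))) = (54 + 66)*(9/30) = 120*(9*(1/30)) = 120*(3/10) = 36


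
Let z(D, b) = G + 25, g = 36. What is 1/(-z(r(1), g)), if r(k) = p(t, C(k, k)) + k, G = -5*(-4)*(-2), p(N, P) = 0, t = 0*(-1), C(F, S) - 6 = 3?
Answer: 1/15 ≈ 0.066667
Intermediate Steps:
C(F, S) = 9 (C(F, S) = 6 + 3 = 9)
t = 0
G = -40 (G = 20*(-2) = -40)
r(k) = k (r(k) = 0 + k = k)
z(D, b) = -15 (z(D, b) = -40 + 25 = -15)
1/(-z(r(1), g)) = 1/(-1*(-15)) = 1/15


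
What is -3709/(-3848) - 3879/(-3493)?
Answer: 27881929/13441064 ≈ 2.0744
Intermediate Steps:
-3709/(-3848) - 3879/(-3493) = -3709*(-1/3848) - 3879*(-1/3493) = 3709/3848 + 3879/3493 = 27881929/13441064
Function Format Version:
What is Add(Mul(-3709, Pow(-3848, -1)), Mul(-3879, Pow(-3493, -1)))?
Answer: Rational(27881929, 13441064) ≈ 2.0744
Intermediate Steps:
Add(Mul(-3709, Pow(-3848, -1)), Mul(-3879, Pow(-3493, -1))) = Add(Mul(-3709, Rational(-1, 3848)), Mul(-3879, Rational(-1, 3493))) = Add(Rational(3709, 3848), Rational(3879, 3493)) = Rational(27881929, 13441064)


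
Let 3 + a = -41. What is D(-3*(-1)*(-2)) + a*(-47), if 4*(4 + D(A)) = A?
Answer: 4125/2 ≈ 2062.5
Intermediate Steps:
a = -44 (a = -3 - 41 = -44)
D(A) = -4 + A/4
D(-3*(-1)*(-2)) + a*(-47) = (-4 + (-3*(-1)*(-2))/4) - 44*(-47) = (-4 + (3*(-2))/4) + 2068 = (-4 + (¼)*(-6)) + 2068 = (-4 - 3/2) + 2068 = -11/2 + 2068 = 4125/2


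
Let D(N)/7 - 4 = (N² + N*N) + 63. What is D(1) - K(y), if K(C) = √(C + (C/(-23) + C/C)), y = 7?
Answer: 483 - √4071/23 ≈ 480.23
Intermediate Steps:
D(N) = 469 + 14*N² (D(N) = 28 + 7*((N² + N*N) + 63) = 28 + 7*((N² + N²) + 63) = 28 + 7*(2*N² + 63) = 28 + 7*(63 + 2*N²) = 28 + (441 + 14*N²) = 469 + 14*N²)
K(C) = √(1 + 22*C/23) (K(C) = √(C + (C*(-1/23) + 1)) = √(C + (-C/23 + 1)) = √(C + (1 - C/23)) = √(1 + 22*C/23))
D(1) - K(y) = (469 + 14*1²) - √(529 + 506*7)/23 = (469 + 14*1) - √(529 + 3542)/23 = (469 + 14) - √4071/23 = 483 - √4071/23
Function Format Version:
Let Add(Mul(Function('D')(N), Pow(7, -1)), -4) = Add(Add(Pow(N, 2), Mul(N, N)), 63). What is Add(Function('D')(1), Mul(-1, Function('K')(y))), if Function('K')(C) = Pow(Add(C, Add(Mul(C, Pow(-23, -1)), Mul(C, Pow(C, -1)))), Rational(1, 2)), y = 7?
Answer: Add(483, Mul(Rational(-1, 23), Pow(4071, Rational(1, 2)))) ≈ 480.23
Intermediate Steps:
Function('D')(N) = Add(469, Mul(14, Pow(N, 2))) (Function('D')(N) = Add(28, Mul(7, Add(Add(Pow(N, 2), Mul(N, N)), 63))) = Add(28, Mul(7, Add(Add(Pow(N, 2), Pow(N, 2)), 63))) = Add(28, Mul(7, Add(Mul(2, Pow(N, 2)), 63))) = Add(28, Mul(7, Add(63, Mul(2, Pow(N, 2))))) = Add(28, Add(441, Mul(14, Pow(N, 2)))) = Add(469, Mul(14, Pow(N, 2))))
Function('K')(C) = Pow(Add(1, Mul(Rational(22, 23), C)), Rational(1, 2)) (Function('K')(C) = Pow(Add(C, Add(Mul(C, Rational(-1, 23)), 1)), Rational(1, 2)) = Pow(Add(C, Add(Mul(Rational(-1, 23), C), 1)), Rational(1, 2)) = Pow(Add(C, Add(1, Mul(Rational(-1, 23), C))), Rational(1, 2)) = Pow(Add(1, Mul(Rational(22, 23), C)), Rational(1, 2)))
Add(Function('D')(1), Mul(-1, Function('K')(y))) = Add(Add(469, Mul(14, Pow(1, 2))), Mul(-1, Mul(Rational(1, 23), Pow(Add(529, Mul(506, 7)), Rational(1, 2))))) = Add(Add(469, Mul(14, 1)), Mul(-1, Mul(Rational(1, 23), Pow(Add(529, 3542), Rational(1, 2))))) = Add(Add(469, 14), Mul(-1, Mul(Rational(1, 23), Pow(4071, Rational(1, 2))))) = Add(483, Mul(Rational(-1, 23), Pow(4071, Rational(1, 2))))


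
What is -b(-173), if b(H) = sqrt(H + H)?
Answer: -I*sqrt(346) ≈ -18.601*I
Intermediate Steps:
b(H) = sqrt(2)*sqrt(H) (b(H) = sqrt(2*H) = sqrt(2)*sqrt(H))
-b(-173) = -sqrt(2)*sqrt(-173) = -sqrt(2)*I*sqrt(173) = -I*sqrt(346)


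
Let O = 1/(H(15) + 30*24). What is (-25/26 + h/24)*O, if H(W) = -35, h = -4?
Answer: -44/26715 ≈ -0.0016470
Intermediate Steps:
O = 1/685 (O = 1/(-35 + 30*24) = 1/(-35 + 720) = 1/685 ≈ 0.0014599)
(-25/26 + h/24)*O = (-25/26 - 4/24)*(1/685) = (-25*1/26 - 4*1/24)*(1/685) = (-25/26 - ⅙)*(1/685) = -44/39*1/685 = -44/26715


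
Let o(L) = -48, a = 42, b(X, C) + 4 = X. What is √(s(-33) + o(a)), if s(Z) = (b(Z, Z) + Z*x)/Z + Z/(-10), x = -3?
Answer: I*√5072430/330 ≈ 6.8249*I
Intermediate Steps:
b(X, C) = -4 + X
s(Z) = -Z/10 + (-4 - 2*Z)/Z (s(Z) = ((-4 + Z) + Z*(-3))/Z + Z/(-10) = ((-4 + Z) - 3*Z)/Z + Z*(-⅒) = (-4 - 2*Z)/Z - Z/10 = -Z/10 + (-4 - 2*Z)/Z)
√(s(-33) + o(a)) = √((-2 - 4/(-33) - ⅒*(-33)) - 48) = √((-2 - 4*(-1/33) + 33/10) - 48) = √((-2 + 4/33 + 33/10) - 48) = √(469/330 - 48) = √(-15371/330) = I*√5072430/330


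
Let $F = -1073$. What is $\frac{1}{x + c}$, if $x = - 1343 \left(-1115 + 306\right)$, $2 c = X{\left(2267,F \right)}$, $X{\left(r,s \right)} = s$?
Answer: $\frac{2}{2171901} \approx 9.2085 \cdot 10^{-7}$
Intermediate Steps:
$c = - \frac{1073}{2}$ ($c = \frac{1}{2} \left(-1073\right) = - \frac{1073}{2} \approx -536.5$)
$x = 1086487$ ($x = \left(-1343\right) \left(-809\right) = 1086487$)
$\frac{1}{x + c} = \frac{1}{1086487 - \frac{1073}{2}} = \frac{1}{\frac{2171901}{2}} = \frac{2}{2171901}$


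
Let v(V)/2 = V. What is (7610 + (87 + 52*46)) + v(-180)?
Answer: 9729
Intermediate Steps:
v(V) = 2*V
(7610 + (87 + 52*46)) + v(-180) = (7610 + (87 + 52*46)) + 2*(-180) = (7610 + (87 + 2392)) - 360 = (7610 + 2479) - 360 = 10089 - 360 = 9729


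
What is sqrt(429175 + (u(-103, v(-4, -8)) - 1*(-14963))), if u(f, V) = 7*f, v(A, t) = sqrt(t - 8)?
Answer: sqrt(443417) ≈ 665.90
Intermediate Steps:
v(A, t) = sqrt(-8 + t)
sqrt(429175 + (u(-103, v(-4, -8)) - 1*(-14963))) = sqrt(429175 + (7*(-103) - 1*(-14963))) = sqrt(429175 + (-721 + 14963)) = sqrt(429175 + 14242) = sqrt(443417)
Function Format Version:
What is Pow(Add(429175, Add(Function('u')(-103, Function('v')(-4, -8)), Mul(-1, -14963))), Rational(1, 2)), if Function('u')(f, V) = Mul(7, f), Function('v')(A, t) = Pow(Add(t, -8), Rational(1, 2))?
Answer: Pow(443417, Rational(1, 2)) ≈ 665.90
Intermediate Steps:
Function('v')(A, t) = Pow(Add(-8, t), Rational(1, 2))
Pow(Add(429175, Add(Function('u')(-103, Function('v')(-4, -8)), Mul(-1, -14963))), Rational(1, 2)) = Pow(Add(429175, Add(Mul(7, -103), Mul(-1, -14963))), Rational(1, 2)) = Pow(Add(429175, Add(-721, 14963)), Rational(1, 2)) = Pow(Add(429175, 14242), Rational(1, 2)) = Pow(443417, Rational(1, 2))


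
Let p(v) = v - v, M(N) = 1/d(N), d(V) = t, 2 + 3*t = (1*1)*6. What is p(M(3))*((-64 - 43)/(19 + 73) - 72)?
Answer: 0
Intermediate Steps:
t = 4/3 (t = -⅔ + ((1*1)*6)/3 = -⅔ + (1*6)/3 = -⅔ + (⅓)*6 = -⅔ + 2 = 4/3 ≈ 1.3333)
d(V) = 4/3
M(N) = ¾ (M(N) = 1/(4/3) = ¾)
p(v) = 0
p(M(3))*((-64 - 43)/(19 + 73) - 72) = 0*((-64 - 43)/(19 + 73) - 72) = 0*(-107/92 - 72) = 0*(-6731/92) = 0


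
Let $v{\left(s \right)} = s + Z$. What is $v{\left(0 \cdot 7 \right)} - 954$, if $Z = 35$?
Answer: $-919$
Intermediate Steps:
$v{\left(s \right)} = 35 + s$ ($v{\left(s \right)} = s + 35 = 35 + s$)
$v{\left(0 \cdot 7 \right)} - 954 = \left(35 + 0 \cdot 7\right) - 954 = \left(35 + 0\right) - 954 = 35 - 954 = -919$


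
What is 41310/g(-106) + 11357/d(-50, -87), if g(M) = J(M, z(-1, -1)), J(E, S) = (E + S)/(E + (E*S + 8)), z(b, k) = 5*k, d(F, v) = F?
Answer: -297852209/1850 ≈ -1.6100e+5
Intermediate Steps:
J(E, S) = (E + S)/(8 + E + E*S) (J(E, S) = (E + S)/(E + (8 + E*S)) = (E + S)/(8 + E + E*S))
g(M) = (-5 + M)/(8 - 4*M) (g(M) = (M + 5*(-1))/(8 + M + M*(5*(-1))) = (M - 5)/(8 + M + M*(-5)) = (-5 + M)/(8 + M - 5*M) = (-5 + M)/(8 - 4*M))
41310/g(-106) + 11357/d(-50, -87) = 41310/(((5 - 1*(-106))/(4*(-2 - 106)))) + 11357/(-50) = 41310/(((1/4)*(5 + 106)/(-108))) + 11357*(-1/50) = 41310/(((1/4)*(-1/108)*111)) - 11357/50 = 41310/(-37/144) - 11357/50 = 41310*(-144/37) - 11357/50 = -5948640/37 - 11357/50 = -297852209/1850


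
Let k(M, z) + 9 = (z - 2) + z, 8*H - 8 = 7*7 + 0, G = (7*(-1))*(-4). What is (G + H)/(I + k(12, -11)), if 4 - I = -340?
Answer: 281/2488 ≈ 0.11294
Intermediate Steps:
G = 28 (G = -7*(-4) = 28)
H = 57/8 (H = 1 + (7*7 + 0)/8 = 1 + (49 + 0)/8 = 1 + (⅛)*49 = 1 + 49/8 = 57/8 ≈ 7.1250)
I = 344 (I = 4 - 1*(-340) = 4 + 340 = 344)
k(M, z) = -11 + 2*z (k(M, z) = -9 + ((z - 2) + z) = -9 + ((-2 + z) + z) = -9 + (-2 + 2*z) = -11 + 2*z)
(G + H)/(I + k(12, -11)) = (28 + 57/8)/(344 + (-11 + 2*(-11))) = 281/(8*(344 + (-11 - 22))) = 281/(8*(344 - 33)) = (281/8)/311 = (281/8)*(1/311) = 281/2488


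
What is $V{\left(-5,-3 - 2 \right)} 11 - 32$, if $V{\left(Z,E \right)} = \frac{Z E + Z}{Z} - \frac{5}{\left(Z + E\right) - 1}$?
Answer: $-71$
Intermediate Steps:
$V{\left(Z,E \right)} = - \frac{5}{-1 + E + Z} + \frac{Z + E Z}{Z}$ ($V{\left(Z,E \right)} = \frac{E Z + Z}{Z} - \frac{5}{\left(E + Z\right) - 1} = \frac{Z + E Z}{Z} - \frac{5}{-1 + E + Z} = - \frac{5}{-1 + E + Z} + \frac{Z + E Z}{Z}$)
$V{\left(-5,-3 - 2 \right)} 11 - 32 = \frac{-6 - 5 + \left(-3 - 2\right)^{2} + \left(-3 - 2\right) \left(-5\right)}{-1 - 5 - 5} \cdot 11 - 32 = \frac{-6 - 5 + \left(-5\right)^{2} - -25}{-1 - 5 - 5} \cdot 11 - 32 = \frac{-6 - 5 + 25 + 25}{-11} \cdot 11 - 32 = \left(- \frac{1}{11}\right) 39 \cdot 11 - 32 = \left(- \frac{39}{11}\right) 11 - 32 = -39 - 32 = -71$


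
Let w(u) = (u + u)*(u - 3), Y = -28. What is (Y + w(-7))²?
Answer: 12544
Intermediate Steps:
w(u) = 2*u*(-3 + u) (w(u) = (2*u)*(-3 + u) = 2*u*(-3 + u))
(Y + w(-7))² = (-28 + 2*(-7)*(-3 - 7))² = (-28 + 2*(-7)*(-10))² = (-28 + 140)² = 112² = 12544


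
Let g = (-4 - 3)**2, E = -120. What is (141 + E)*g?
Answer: 1029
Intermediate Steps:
g = 49 (g = (-7)**2 = 49)
(141 + E)*g = (141 - 120)*49 = 21*49 = 1029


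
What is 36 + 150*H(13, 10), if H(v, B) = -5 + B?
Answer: 786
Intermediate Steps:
36 + 150*H(13, 10) = 36 + 150*(-5 + 10) = 36 + 150*5 = 36 + 750 = 786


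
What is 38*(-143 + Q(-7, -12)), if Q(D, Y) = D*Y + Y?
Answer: -2698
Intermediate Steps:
Q(D, Y) = Y + D*Y
38*(-143 + Q(-7, -12)) = 38*(-143 - 12*(1 - 7)) = 38*(-143 - 12*(-6)) = 38*(-143 + 72) = 38*(-71) = -2698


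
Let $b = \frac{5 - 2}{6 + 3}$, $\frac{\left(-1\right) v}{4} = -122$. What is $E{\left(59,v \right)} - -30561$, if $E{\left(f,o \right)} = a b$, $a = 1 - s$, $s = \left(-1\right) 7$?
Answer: $\frac{91691}{3} \approx 30564.0$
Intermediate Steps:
$s = -7$
$v = 488$ ($v = \left(-4\right) \left(-122\right) = 488$)
$b = \frac{1}{3}$ ($b = \frac{3}{9} = 3 \cdot \frac{1}{9} = \frac{1}{3} \approx 0.33333$)
$a = 8$ ($a = 1 - -7 = 1 + 7 = 8$)
$E{\left(f,o \right)} = \frac{8}{3}$ ($E{\left(f,o \right)} = 8 \cdot \frac{1}{3} = \frac{8}{3}$)
$E{\left(59,v \right)} - -30561 = \frac{8}{3} - -30561 = \frac{8}{3} + 30561 = \frac{91691}{3}$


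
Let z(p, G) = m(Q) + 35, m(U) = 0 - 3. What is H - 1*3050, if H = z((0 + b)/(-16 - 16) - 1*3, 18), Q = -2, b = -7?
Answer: -3018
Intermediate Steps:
m(U) = -3
z(p, G) = 32 (z(p, G) = -3 + 35 = 32)
H = 32
H - 1*3050 = 32 - 1*3050 = 32 - 3050 = -3018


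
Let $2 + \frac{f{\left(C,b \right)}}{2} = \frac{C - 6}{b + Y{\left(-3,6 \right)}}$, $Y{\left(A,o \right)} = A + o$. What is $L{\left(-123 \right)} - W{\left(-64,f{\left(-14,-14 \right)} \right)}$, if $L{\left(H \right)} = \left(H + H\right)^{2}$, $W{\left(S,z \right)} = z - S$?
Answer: $\frac{664976}{11} \approx 60452.0$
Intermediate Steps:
$f{\left(C,b \right)} = -4 + \frac{2 \left(-6 + C\right)}{3 + b}$ ($f{\left(C,b \right)} = -4 + 2 \frac{C - 6}{b + \left(-3 + 6\right)} = -4 + 2 \frac{-6 + C}{b + 3} = -4 + 2 \frac{-6 + C}{3 + b} = -4 + \frac{2 \left(-6 + C\right)}{3 + b}$)
$L{\left(H \right)} = 4 H^{2}$ ($L{\left(H \right)} = \left(2 H\right)^{2} = 4 H^{2}$)
$L{\left(-123 \right)} - W{\left(-64,f{\left(-14,-14 \right)} \right)} = 4 \left(-123\right)^{2} - \left(\frac{2 \left(-12 - 14 - -28\right)}{3 - 14} - -64\right) = 4 \cdot 15129 - \left(\frac{2 \left(-12 - 14 + 28\right)}{-11} + 64\right) = 60516 - \left(2 \left(- \frac{1}{11}\right) 2 + 64\right) = 60516 - \left(- \frac{4}{11} + 64\right) = 60516 - \frac{700}{11} = \frac{664976}{11}$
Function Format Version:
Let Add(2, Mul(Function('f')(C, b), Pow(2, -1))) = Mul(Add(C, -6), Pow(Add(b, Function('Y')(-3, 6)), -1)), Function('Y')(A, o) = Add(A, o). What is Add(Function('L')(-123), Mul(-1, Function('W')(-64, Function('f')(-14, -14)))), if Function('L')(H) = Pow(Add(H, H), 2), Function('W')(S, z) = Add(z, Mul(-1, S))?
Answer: Rational(664976, 11) ≈ 60452.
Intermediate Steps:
Function('f')(C, b) = Add(-4, Mul(2, Pow(Add(3, b), -1), Add(-6, C))) (Function('f')(C, b) = Add(-4, Mul(2, Mul(Add(C, -6), Pow(Add(b, Add(-3, 6)), -1)))) = Add(-4, Mul(2, Mul(Add(-6, C), Pow(Add(b, 3), -1)))) = Add(-4, Mul(2, Mul(Add(-6, C), Pow(Add(3, b), -1)))) = Add(-4, Mul(2, Mul(Pow(Add(3, b), -1), Add(-6, C)))) = Add(-4, Mul(2, Pow(Add(3, b), -1), Add(-6, C))))
Function('L')(H) = Mul(4, Pow(H, 2)) (Function('L')(H) = Pow(Mul(2, H), 2) = Mul(4, Pow(H, 2)))
Add(Function('L')(-123), Mul(-1, Function('W')(-64, Function('f')(-14, -14)))) = Add(Mul(4, Pow(-123, 2)), Mul(-1, Add(Mul(2, Pow(Add(3, -14), -1), Add(-12, -14, Mul(-2, -14))), Mul(-1, -64)))) = Add(Mul(4, 15129), Mul(-1, Add(Mul(2, Pow(-11, -1), Add(-12, -14, 28)), 64))) = Add(60516, Mul(-1, Add(Mul(2, Rational(-1, 11), 2), 64))) = Add(60516, Mul(-1, Add(Rational(-4, 11), 64))) = Add(60516, Mul(-1, Rational(700, 11))) = Add(60516, Rational(-700, 11)) = Rational(664976, 11)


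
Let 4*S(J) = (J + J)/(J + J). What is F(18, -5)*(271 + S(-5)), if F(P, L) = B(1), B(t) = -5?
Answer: -5425/4 ≈ -1356.3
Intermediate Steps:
F(P, L) = -5
S(J) = 1/4 (S(J) = ((J + J)/(J + J))/4 = ((2*J)/((2*J)))/4 = ((2*J)*(1/(2*J)))/4 = (1/4)*1 = 1/4)
F(18, -5)*(271 + S(-5)) = -5*(271 + 1/4) = -5*1085/4 = -5425/4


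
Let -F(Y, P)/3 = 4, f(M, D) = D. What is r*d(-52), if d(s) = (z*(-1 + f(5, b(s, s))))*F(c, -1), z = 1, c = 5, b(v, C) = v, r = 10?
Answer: 6360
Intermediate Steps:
F(Y, P) = -12 (F(Y, P) = -3*4 = -12)
d(s) = 12 - 12*s (d(s) = (1*(-1 + s))*(-12) = (-1 + s)*(-12) = 12 - 12*s)
r*d(-52) = 10*(12 - 12*(-52)) = 10*(12 + 624) = 10*636 = 6360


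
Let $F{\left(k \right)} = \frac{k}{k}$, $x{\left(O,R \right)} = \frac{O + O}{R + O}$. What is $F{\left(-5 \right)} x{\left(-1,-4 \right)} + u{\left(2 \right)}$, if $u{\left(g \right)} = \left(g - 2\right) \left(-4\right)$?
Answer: $\frac{2}{5} \approx 0.4$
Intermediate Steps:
$u{\left(g \right)} = 8 - 4 g$ ($u{\left(g \right)} = \left(-2 + g\right) \left(-4\right) = 8 - 4 g$)
$x{\left(O,R \right)} = \frac{2 O}{O + R}$
$F{\left(k \right)} = 1$
$F{\left(-5 \right)} x{\left(-1,-4 \right)} + u{\left(2 \right)} = 1 \cdot 2 \left(-1\right) \frac{1}{-1 - 4} + \left(8 - 8\right) = 1 \cdot 2 \left(-1\right) \frac{1}{-5} + \left(8 - 8\right) = 1 \cdot 2 \left(-1\right) \left(- \frac{1}{5}\right) + 0 = 1 \cdot \frac{2}{5} + 0 = \frac{2}{5} + 0 = \frac{2}{5}$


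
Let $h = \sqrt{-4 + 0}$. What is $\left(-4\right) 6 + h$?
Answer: $-24 + 2 i \approx -24.0 + 2.0 i$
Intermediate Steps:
$h = 2 i$ ($h = \sqrt{-4} = 2 i \approx 2.0 i$)
$\left(-4\right) 6 + h = \left(-4\right) 6 + 2 i = -24 + 2 i$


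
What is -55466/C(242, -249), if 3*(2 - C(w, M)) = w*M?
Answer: -27733/10044 ≈ -2.7612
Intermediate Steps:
C(w, M) = 2 - M*w/3 (C(w, M) = 2 - w*M/3 = 2 - M*w/3)
-55466/C(242, -249) = -55466/(2 - 1/3*(-249)*242) = -55466/(2 + 20086) = -55466/20088 = -55466*1/20088 = -27733/10044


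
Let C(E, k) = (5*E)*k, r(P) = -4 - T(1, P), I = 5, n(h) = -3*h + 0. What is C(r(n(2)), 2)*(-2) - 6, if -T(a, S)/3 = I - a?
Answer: -166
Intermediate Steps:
n(h) = -3*h
T(a, S) = -15 + 3*a (T(a, S) = -3*(5 - a) = -15 + 3*a)
r(P) = 8 (r(P) = -4 - (-15 + 3*1) = -4 - (-15 + 3) = -4 - 1*(-12) = -4 + 12 = 8)
C(E, k) = 5*E*k
C(r(n(2)), 2)*(-2) - 6 = (5*8*2)*(-2) - 6 = 80*(-2) - 6 = -160 - 6 = -166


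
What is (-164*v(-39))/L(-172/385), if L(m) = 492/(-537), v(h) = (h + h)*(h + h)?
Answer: 1089036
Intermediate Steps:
v(h) = 4*h² (v(h) = (2*h)*(2*h) = 4*h²)
L(m) = -164/179 (L(m) = 492*(-1/537) = -164/179)
(-164*v(-39))/L(-172/385) = (-656*(-39)²)/(-164/179) = -656*1521*(-179/164) = -164*6084*(-179/164) = -997776*(-179/164) = 1089036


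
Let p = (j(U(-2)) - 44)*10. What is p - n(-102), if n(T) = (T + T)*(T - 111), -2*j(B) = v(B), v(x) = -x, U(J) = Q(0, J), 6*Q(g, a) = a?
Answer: -131681/3 ≈ -43894.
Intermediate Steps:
Q(g, a) = a/6
U(J) = J/6
j(B) = B/2 (j(B) = -(-1)*B/2 = B/2)
n(T) = 2*T*(-111 + T) (n(T) = (2*T)*(-111 + T) = 2*T*(-111 + T))
p = -1325/3 (p = (((⅙)*(-2))/2 - 44)*10 = ((½)*(-⅓) - 44)*10 = (-⅙ - 44)*10 = -265/6*10 = -1325/3 ≈ -441.67)
p - n(-102) = -1325/3 - 2*(-102)*(-111 - 102) = -1325/3 - 2*(-102)*(-213) = -1325/3 - 1*43452 = -1325/3 - 43452 = -131681/3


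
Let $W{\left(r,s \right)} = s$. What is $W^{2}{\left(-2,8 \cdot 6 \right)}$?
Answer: $2304$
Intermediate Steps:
$W^{2}{\left(-2,8 \cdot 6 \right)} = \left(8 \cdot 6\right)^{2} = 48^{2} = 2304$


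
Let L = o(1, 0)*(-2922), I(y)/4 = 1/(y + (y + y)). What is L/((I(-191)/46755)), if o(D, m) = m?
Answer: 0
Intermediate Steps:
I(y) = 4/(3*y) (I(y) = 4/(y + (y + y)) = 4/(y + 2*y) = 4/((3*y)) = 4*(1/(3*y)) = 4/(3*y))
L = 0 (L = 0*(-2922) = 0)
L/((I(-191)/46755)) = 0/((((4/3)/(-191))/46755)) = 0/((((4/3)*(-1/191))*(1/46755))) = 0/((-4/573*1/46755)) = 0/(-4/26790615) = 0*(-26790615/4) = 0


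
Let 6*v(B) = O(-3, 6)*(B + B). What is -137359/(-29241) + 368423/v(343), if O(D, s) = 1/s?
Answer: 193962139111/10029663 ≈ 19339.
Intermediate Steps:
v(B) = B/18 (v(B) = ((B + B)/6)/6 = ((2*B)/6)/6 = (B/3)/6 = B/18)
-137359/(-29241) + 368423/v(343) = -137359/(-29241) + 368423/(((1/18)*343)) = -137359*(-1/29241) + 368423/(343/18) = 137359/29241 + 368423*(18/343) = 137359/29241 + 6631614/343 = 193962139111/10029663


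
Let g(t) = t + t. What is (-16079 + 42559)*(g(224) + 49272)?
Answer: 1316585600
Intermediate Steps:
g(t) = 2*t
(-16079 + 42559)*(g(224) + 49272) = (-16079 + 42559)*(2*224 + 49272) = 26480*(448 + 49272) = 26480*49720 = 1316585600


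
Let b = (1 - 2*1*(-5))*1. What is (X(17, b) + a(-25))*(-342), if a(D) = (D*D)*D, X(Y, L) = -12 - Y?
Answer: 5353668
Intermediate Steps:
b = 11 (b = (1 - 2*(-5))*1 = (1 + 10)*1 = 11*1 = 11)
a(D) = D**3 (a(D) = D**2*D = D**3)
(X(17, b) + a(-25))*(-342) = ((-12 - 1*17) + (-25)**3)*(-342) = ((-12 - 17) - 15625)*(-342) = (-29 - 15625)*(-342) = -15654*(-342) = 5353668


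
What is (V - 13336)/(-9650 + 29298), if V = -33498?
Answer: -23417/9824 ≈ -2.3837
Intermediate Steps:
(V - 13336)/(-9650 + 29298) = (-33498 - 13336)/(-9650 + 29298) = -46834/19648 = -46834*1/19648 = -23417/9824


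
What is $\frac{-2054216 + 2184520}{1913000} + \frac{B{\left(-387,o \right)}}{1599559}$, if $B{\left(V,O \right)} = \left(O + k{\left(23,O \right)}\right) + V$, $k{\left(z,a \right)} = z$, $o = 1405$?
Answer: $\frac{26302546117}{382494545875} \approx 0.068766$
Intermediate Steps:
$B{\left(V,O \right)} = 23 + O + V$ ($B{\left(V,O \right)} = \left(O + 23\right) + V = \left(23 + O\right) + V = 23 + O + V$)
$\frac{-2054216 + 2184520}{1913000} + \frac{B{\left(-387,o \right)}}{1599559} = \frac{-2054216 + 2184520}{1913000} + \frac{23 + 1405 - 387}{1599559} = 130304 \cdot \frac{1}{1913000} + 1041 \cdot \frac{1}{1599559} = \frac{16288}{239125} + \frac{1041}{1599559} = \frac{26302546117}{382494545875}$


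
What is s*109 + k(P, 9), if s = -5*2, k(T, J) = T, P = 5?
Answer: -1085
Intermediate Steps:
s = -10
s*109 + k(P, 9) = -10*109 + 5 = -1090 + 5 = -1085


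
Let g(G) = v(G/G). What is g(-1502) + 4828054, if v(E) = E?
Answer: 4828055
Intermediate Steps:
g(G) = 1 (g(G) = G/G = 1)
g(-1502) + 4828054 = 1 + 4828054 = 4828055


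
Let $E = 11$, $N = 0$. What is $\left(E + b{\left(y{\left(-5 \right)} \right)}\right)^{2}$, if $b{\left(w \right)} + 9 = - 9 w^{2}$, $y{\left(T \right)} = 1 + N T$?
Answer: $49$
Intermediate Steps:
$y{\left(T \right)} = 1$ ($y{\left(T \right)} = 1 + 0 T = 1 + 0 = 1$)
$b{\left(w \right)} = -9 - 9 w^{2}$
$\left(E + b{\left(y{\left(-5 \right)} \right)}\right)^{2} = \left(11 - \left(9 + 9 \cdot 1^{2}\right)\right)^{2} = \left(11 - 18\right)^{2} = \left(-7\right)^{2} = 49$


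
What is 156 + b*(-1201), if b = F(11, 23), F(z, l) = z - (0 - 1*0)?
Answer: -13055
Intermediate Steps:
F(z, l) = z (F(z, l) = z - (0 + 0) = z - 1*0 = z + 0 = z)
b = 11
156 + b*(-1201) = 156 + 11*(-1201) = 156 - 13211 = -13055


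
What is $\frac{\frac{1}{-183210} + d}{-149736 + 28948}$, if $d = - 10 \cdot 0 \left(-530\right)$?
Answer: $\frac{1}{22129569480} \approx 4.5188 \cdot 10^{-11}$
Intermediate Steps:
$d = 0$ ($d = \left(-10\right) 0 = 0$)
$\frac{\frac{1}{-183210} + d}{-149736 + 28948} = \frac{\frac{1}{-183210} + 0}{-149736 + 28948} = \frac{- \frac{1}{183210} + 0}{-120788} = \left(- \frac{1}{183210}\right) \left(- \frac{1}{120788}\right) = \frac{1}{22129569480}$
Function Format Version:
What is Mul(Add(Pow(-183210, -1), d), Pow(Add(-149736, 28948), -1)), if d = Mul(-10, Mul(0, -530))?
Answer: Rational(1, 22129569480) ≈ 4.5188e-11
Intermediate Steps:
d = 0 (d = Mul(-10, 0) = 0)
Mul(Add(Pow(-183210, -1), d), Pow(Add(-149736, 28948), -1)) = Mul(Add(Pow(-183210, -1), 0), Pow(Add(-149736, 28948), -1)) = Mul(Add(Rational(-1, 183210), 0), Pow(-120788, -1)) = Mul(Rational(-1, 183210), Rational(-1, 120788)) = Rational(1, 22129569480)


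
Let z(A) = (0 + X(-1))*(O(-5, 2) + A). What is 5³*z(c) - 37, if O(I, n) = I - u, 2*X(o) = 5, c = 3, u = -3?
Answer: 551/2 ≈ 275.50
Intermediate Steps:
X(o) = 5/2 (X(o) = (½)*5 = 5/2)
O(I, n) = 3 + I (O(I, n) = I - 1*(-3) = I + 3 = 3 + I)
z(A) = -5 + 5*A/2 (z(A) = (0 + 5/2)*((3 - 5) + A) = 5*(-2 + A)/2 = -5 + 5*A/2)
5³*z(c) - 37 = 5³*(-5 + (5/2)*3) - 37 = 125*(-5 + 15/2) - 37 = 125*(5/2) - 37 = 625/2 - 37 = 551/2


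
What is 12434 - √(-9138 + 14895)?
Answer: 12434 - √5757 ≈ 12358.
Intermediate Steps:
12434 - √(-9138 + 14895) = 12434 - √5757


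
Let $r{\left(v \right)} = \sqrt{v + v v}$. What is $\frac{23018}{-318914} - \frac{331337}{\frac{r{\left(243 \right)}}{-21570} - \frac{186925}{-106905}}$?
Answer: $- \frac{545804206138407350044014247}{2880169489684394848306} - \frac{1633601457416711745 \sqrt{183}}{18062358439481458} \approx -1.9073 \cdot 10^{5}$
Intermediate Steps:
$r{\left(v \right)} = \sqrt{v + v^{2}}$
$\frac{23018}{-318914} - \frac{331337}{\frac{r{\left(243 \right)}}{-21570} - \frac{186925}{-106905}} = \frac{23018}{-318914} - \frac{331337}{\frac{\sqrt{243 \left(1 + 243\right)}}{-21570} - \frac{186925}{-106905}} = 23018 \left(- \frac{1}{318914}\right) - \frac{331337}{\sqrt{243 \cdot 244} \left(- \frac{1}{21570}\right) - - \frac{37385}{21381}} = - \frac{11509}{159457} - \frac{331337}{\sqrt{59292} \left(- \frac{1}{21570}\right) + \frac{37385}{21381}} = - \frac{11509}{159457} - \frac{331337}{18 \sqrt{183} \left(- \frac{1}{21570}\right) + \frac{37385}{21381}} = - \frac{11509}{159457} - \frac{331337}{- \frac{3 \sqrt{183}}{3595} + \frac{37385}{21381}} = - \frac{11509}{159457} - \frac{331337}{\frac{37385}{21381} - \frac{3 \sqrt{183}}{3595}}$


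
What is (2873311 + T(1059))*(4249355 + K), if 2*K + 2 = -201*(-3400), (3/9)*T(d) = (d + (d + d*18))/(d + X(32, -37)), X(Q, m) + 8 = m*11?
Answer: 2123908608419624/161 ≈ 1.3192e+13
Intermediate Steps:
X(Q, m) = -8 + 11*m (X(Q, m) = -8 + m*11 = -8 + 11*m)
T(d) = 60*d/(-415 + d) (T(d) = 3*((d + (d + d*18))/(d + (-8 + 11*(-37)))) = 3*((d + (d + 18*d))/(d + (-8 - 407))) = 3*((d + 19*d)/(d - 415)) = 3*((20*d)/(-415 + d)) = 3*(20*d/(-415 + d)) = 60*d/(-415 + d))
K = 341699 (K = -1 + (-201*(-3400))/2 = -1 + (1/2)*683400 = -1 + 341700 = 341699)
(2873311 + T(1059))*(4249355 + K) = (2873311 + 60*1059/(-415 + 1059))*(4249355 + 341699) = (2873311 + 60*1059/644)*4591054 = (2873311 + 60*1059*(1/644))*4591054 = (2873311 + 15885/161)*4591054 = (462618956/161)*4591054 = 2123908608419624/161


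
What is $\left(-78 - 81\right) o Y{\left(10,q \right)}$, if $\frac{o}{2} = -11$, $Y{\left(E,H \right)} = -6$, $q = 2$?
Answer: $-20988$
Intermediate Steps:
$o = -22$ ($o = 2 \left(-11\right) = -22$)
$\left(-78 - 81\right) o Y{\left(10,q \right)} = \left(-78 - 81\right) \left(-22\right) \left(-6\right) = \left(-159\right) \left(-22\right) \left(-6\right) = 3498 \left(-6\right) = -20988$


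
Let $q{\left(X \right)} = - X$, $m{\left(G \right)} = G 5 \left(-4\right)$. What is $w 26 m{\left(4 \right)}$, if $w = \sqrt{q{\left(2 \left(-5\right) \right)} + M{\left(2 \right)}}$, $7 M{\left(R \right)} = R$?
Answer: $- \frac{12480 \sqrt{14}}{7} \approx -6670.8$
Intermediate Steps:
$M{\left(R \right)} = \frac{R}{7}$
$m{\left(G \right)} = - 20 G$ ($m{\left(G \right)} = 5 G \left(-4\right) = - 20 G$)
$w = \frac{6 \sqrt{14}}{7}$ ($w = \sqrt{- 2 \left(-5\right) + \frac{1}{7} \cdot 2} = \sqrt{\left(-1\right) \left(-10\right) + \frac{2}{7}} = \sqrt{10 + \frac{2}{7}} = \sqrt{\frac{72}{7}} = \frac{6 \sqrt{14}}{7} \approx 3.2071$)
$w 26 m{\left(4 \right)} = \frac{6 \sqrt{14}}{7} \cdot 26 \left(\left(-20\right) 4\right) = \frac{156 \sqrt{14}}{7} \left(-80\right) = - \frac{12480 \sqrt{14}}{7}$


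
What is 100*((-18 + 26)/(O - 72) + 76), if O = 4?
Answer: 129000/17 ≈ 7588.2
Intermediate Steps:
100*((-18 + 26)/(O - 72) + 76) = 100*((-18 + 26)/(4 - 72) + 76) = 100*(8/(-68) + 76) = 100*(8*(-1/68) + 76) = 100*(-2/17 + 76) = 100*(1290/17) = 129000/17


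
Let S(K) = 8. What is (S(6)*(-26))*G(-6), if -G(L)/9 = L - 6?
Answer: -22464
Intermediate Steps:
G(L) = 54 - 9*L (G(L) = -9*(L - 6) = -9*(-6 + L) = 54 - 9*L)
(S(6)*(-26))*G(-6) = (8*(-26))*(54 - 9*(-6)) = -208*(54 + 54) = -208*108 = -22464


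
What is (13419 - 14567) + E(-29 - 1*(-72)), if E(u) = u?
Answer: -1105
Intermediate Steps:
(13419 - 14567) + E(-29 - 1*(-72)) = (13419 - 14567) + (-29 - 1*(-72)) = -1148 + (-29 + 72) = -1148 + 43 = -1105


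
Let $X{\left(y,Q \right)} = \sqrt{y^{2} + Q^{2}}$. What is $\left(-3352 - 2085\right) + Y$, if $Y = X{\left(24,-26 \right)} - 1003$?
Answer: $-6440 + 2 \sqrt{313} \approx -6404.6$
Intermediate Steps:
$X{\left(y,Q \right)} = \sqrt{Q^{2} + y^{2}}$
$Y = -1003 + 2 \sqrt{313}$ ($Y = \sqrt{\left(-26\right)^{2} + 24^{2}} - 1003 = \sqrt{676 + 576} - 1003 = \sqrt{1252} - 1003 = 2 \sqrt{313} - 1003 = -1003 + 2 \sqrt{313} \approx -967.62$)
$\left(-3352 - 2085\right) + Y = \left(-3352 - 2085\right) - \left(1003 - 2 \sqrt{313}\right) = -5437 - \left(1003 - 2 \sqrt{313}\right) = -6440 + 2 \sqrt{313}$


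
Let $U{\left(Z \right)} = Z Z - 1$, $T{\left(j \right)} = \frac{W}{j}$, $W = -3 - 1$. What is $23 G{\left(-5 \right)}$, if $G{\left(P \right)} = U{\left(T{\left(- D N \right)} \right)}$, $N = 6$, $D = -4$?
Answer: $- \frac{805}{36} \approx -22.361$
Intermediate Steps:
$W = -4$ ($W = -3 - 1 = -4$)
$T{\left(j \right)} = - \frac{4}{j}$
$U{\left(Z \right)} = -1 + Z^{2}$ ($U{\left(Z \right)} = Z^{2} - 1 = -1 + Z^{2}$)
$G{\left(P \right)} = - \frac{35}{36}$ ($G{\left(P \right)} = -1 + \left(- \frac{4}{\left(-1\right) \left(-4\right) 6}\right)^{2} = -1 + \left(- \frac{4}{4 \cdot 6}\right)^{2} = -1 + \left(- \frac{4}{24}\right)^{2} = -1 + \left(\left(-4\right) \frac{1}{24}\right)^{2} = -1 + \left(- \frac{1}{6}\right)^{2} = -1 + \frac{1}{36} = - \frac{35}{36}$)
$23 G{\left(-5 \right)} = 23 \left(- \frac{35}{36}\right) = - \frac{805}{36}$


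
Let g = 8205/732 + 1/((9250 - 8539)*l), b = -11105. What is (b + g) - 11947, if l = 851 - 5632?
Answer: -19110654235567/829427004 ≈ -23041.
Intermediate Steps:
l = -4781
g = 9297060641/829427004 (g = 8205/732 + 1/((9250 - 8539)*(-4781)) = 8205*(1/732) - 1/4781/711 = 2735/244 + (1/711)*(-1/4781) = 2735/244 - 1/3399291 = 9297060641/829427004 ≈ 11.209)
(b + g) - 11947 = (-11105 + 9297060641/829427004) - 11947 = -9201489818779/829427004 - 11947 = -19110654235567/829427004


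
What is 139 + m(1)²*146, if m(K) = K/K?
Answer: 285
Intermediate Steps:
m(K) = 1
139 + m(1)²*146 = 139 + 1²*146 = 139 + 1*146 = 139 + 146 = 285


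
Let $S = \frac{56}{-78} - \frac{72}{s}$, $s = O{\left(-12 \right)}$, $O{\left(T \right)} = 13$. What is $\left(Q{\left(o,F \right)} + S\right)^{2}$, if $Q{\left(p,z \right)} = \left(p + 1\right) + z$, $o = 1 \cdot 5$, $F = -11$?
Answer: $\frac{192721}{1521} \approx 126.71$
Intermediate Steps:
$s = 13$
$o = 5$
$Q{\left(p,z \right)} = 1 + p + z$ ($Q{\left(p,z \right)} = \left(1 + p\right) + z = 1 + p + z$)
$S = - \frac{244}{39}$ ($S = \frac{56}{-78} - \frac{72}{13} = 56 \left(- \frac{1}{78}\right) - \frac{72}{13} = - \frac{28}{39} - \frac{72}{13} = - \frac{244}{39} \approx -6.2564$)
$\left(Q{\left(o,F \right)} + S\right)^{2} = \left(\left(1 + 5 - 11\right) - \frac{244}{39}\right)^{2} = \left(-5 - \frac{244}{39}\right)^{2} = \left(- \frac{439}{39}\right)^{2} = \frac{192721}{1521}$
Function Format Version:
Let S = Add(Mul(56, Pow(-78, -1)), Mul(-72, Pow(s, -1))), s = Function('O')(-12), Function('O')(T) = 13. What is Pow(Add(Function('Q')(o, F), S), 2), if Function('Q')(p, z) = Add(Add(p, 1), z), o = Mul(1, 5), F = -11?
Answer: Rational(192721, 1521) ≈ 126.71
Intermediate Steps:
s = 13
o = 5
Function('Q')(p, z) = Add(1, p, z) (Function('Q')(p, z) = Add(Add(1, p), z) = Add(1, p, z))
S = Rational(-244, 39) (S = Add(Mul(56, Pow(-78, -1)), Mul(-72, Pow(13, -1))) = Add(Mul(56, Rational(-1, 78)), Mul(-72, Rational(1, 13))) = Add(Rational(-28, 39), Rational(-72, 13)) = Rational(-244, 39) ≈ -6.2564)
Pow(Add(Function('Q')(o, F), S), 2) = Pow(Add(Add(1, 5, -11), Rational(-244, 39)), 2) = Pow(Add(-5, Rational(-244, 39)), 2) = Pow(Rational(-439, 39), 2) = Rational(192721, 1521)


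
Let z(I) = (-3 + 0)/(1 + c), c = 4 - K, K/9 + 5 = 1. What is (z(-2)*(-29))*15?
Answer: 1305/41 ≈ 31.829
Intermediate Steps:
K = -36 (K = -45 + 9*1 = -45 + 9 = -36)
c = 40 (c = 4 - 1*(-36) = 4 + 36 = 40)
z(I) = -3/41 (z(I) = (-3 + 0)/(1 + 40) = -3/41)
(z(-2)*(-29))*15 = -3/41*(-29)*15 = (87/41)*15 = 1305/41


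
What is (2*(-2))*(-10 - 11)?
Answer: 84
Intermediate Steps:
(2*(-2))*(-10 - 11) = -4*(-21) = 84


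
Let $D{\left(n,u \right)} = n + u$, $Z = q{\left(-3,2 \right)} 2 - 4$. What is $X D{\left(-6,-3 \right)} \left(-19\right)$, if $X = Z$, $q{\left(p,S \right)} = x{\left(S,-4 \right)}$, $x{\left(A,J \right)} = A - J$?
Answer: $1368$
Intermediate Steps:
$q{\left(p,S \right)} = 4 + S$ ($q{\left(p,S \right)} = S - -4 = S + 4 = 4 + S$)
$Z = 8$ ($Z = \left(4 + 2\right) 2 - 4 = 6 \cdot 2 - 4 = 12 - 4 = 8$)
$X = 8$
$X D{\left(-6,-3 \right)} \left(-19\right) = 8 \left(-6 - 3\right) \left(-19\right) = 8 \left(-9\right) \left(-19\right) = \left(-72\right) \left(-19\right) = 1368$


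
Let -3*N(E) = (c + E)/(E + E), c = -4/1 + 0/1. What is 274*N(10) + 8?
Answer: -97/5 ≈ -19.400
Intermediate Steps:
c = -4 (c = -4*1 + 0*1 = -4 + 0 = -4)
N(E) = -(-4 + E)/(6*E) (N(E) = -(-4 + E)/(3*(E + E)) = -(-4 + E)/(3*(2*E)) = -(-4 + E)*1/(2*E)/3 = -(-4 + E)/(6*E))
274*N(10) + 8 = 274*((1/6)*(4 - 1*10)/10) + 8 = 274*((1/6)*(1/10)*(4 - 10)) + 8 = 274*((1/6)*(1/10)*(-6)) + 8 = 274*(-1/10) + 8 = -137/5 + 8 = -97/5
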